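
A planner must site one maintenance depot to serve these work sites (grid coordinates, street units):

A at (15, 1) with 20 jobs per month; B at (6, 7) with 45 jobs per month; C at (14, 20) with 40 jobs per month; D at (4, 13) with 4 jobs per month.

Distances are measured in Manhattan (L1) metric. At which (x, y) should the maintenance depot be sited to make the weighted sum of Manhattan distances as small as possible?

(14, 7)

Manhattan distance separates: Σwᵢ(|x−xᵢ|+|y−yᵢ|) = Σwᵢ|x−xᵢ| + Σwᵢ|y−yᵢ|, so x and y are optimised independently as 1-D weighted medians.
Total weight W = 109; half = 54.5.
x-coordinate, sorted with cumulative weight:
  x=4 (D, w=4) cum 4
  x=6 (B, w=45) cum 49
  x=14 (C, w=40) cum 89  ← median
  x=15 (A, w=20) cum 109
⇒ x* = 14
y-coordinate, sorted with cumulative weight:
  y=1 (A, w=20) cum 20
  y=7 (B, w=45) cum 65  ← median
  y=13 (D, w=4) cum 69
  y=20 (C, w=40) cum 109
⇒ y* = 7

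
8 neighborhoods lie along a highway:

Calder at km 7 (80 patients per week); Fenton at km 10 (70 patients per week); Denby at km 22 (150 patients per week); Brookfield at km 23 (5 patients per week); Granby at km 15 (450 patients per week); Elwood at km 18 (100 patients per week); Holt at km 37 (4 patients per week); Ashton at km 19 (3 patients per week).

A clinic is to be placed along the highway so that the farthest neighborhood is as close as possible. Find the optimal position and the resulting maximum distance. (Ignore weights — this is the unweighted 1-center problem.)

The 1-center on a line is the midpoint of the two extreme points: leftmost at 7, rightmost at 37.
Optimal location = (7 + 37)/2 = 22; maximum distance = (37 − 7)/2 = 15.

location 22, max distance 15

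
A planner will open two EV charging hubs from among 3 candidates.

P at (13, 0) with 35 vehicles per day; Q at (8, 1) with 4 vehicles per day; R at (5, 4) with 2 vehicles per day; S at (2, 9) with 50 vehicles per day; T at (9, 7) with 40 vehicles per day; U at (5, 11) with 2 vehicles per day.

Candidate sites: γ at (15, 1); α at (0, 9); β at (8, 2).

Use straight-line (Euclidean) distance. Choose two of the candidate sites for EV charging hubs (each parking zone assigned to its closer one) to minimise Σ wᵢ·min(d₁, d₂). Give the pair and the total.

Evaluate every pair (each demand assigned to the nearer of the two):
  {α, β}: total = 514.4
  {γ, α}: total = 570.6
  {γ, β}: total = 773.4
Best pair: {α, β} with total 514.4.

{α, β}, total 514.4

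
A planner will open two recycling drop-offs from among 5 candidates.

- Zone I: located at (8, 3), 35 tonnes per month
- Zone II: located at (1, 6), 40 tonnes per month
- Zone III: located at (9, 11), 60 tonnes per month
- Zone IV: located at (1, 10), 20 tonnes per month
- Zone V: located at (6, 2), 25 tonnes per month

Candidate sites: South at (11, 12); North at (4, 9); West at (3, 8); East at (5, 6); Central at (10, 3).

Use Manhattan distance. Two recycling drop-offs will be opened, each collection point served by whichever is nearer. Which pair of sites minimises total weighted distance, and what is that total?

Evaluate every pair (each demand assigned to the nearer of the two):
  {South, East}: total = 835
  {North, Central}: total = 935
  {West, Central}: total = 975
  {South, West}: total = 995
  {North, East}: total = 995
  {East, Central}: total = 1055
  {South, North}: total = 1075
  {South, Central}: total = 1095
  {West, East}: total = 1115
  {North, West}: total = 1235
Best pair: {South, East} with total 835.

{South, East}, total 835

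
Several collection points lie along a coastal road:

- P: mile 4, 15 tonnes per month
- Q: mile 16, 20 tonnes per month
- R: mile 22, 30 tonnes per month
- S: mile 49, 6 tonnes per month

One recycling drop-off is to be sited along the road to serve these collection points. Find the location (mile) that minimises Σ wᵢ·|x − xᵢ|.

For a sum of weighted absolute distances on a line, the optimum is the weighted median (not the mean). Total weight W = 71; half-weight = 35.5.
Sort by position and accumulate weight:
  mile 4 (P, w=15) → cum 15
  mile 16 (Q, w=20) → cum 35
  mile 22 (R, w=30) → cum 65  ≥ 35.5 → median here
  mile 49 (S, w=6) → cum 71
Optimal location: mile 22.

x = 22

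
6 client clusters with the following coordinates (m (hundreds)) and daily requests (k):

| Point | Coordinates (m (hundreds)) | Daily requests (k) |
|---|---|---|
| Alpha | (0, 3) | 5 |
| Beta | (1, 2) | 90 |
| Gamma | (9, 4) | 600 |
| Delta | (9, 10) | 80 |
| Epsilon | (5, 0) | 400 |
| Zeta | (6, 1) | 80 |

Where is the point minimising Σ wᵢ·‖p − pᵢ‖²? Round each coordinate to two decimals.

(6.92, 2.77)

The minimiser of Σwᵢ‖p−pᵢ‖² is the weighted centroid p* = (Σwᵢpᵢ)/(Σwᵢ).
Σwᵢ = 1255.
Σwᵢxᵢ = 5·0 + 90·1 + 600·9 + 80·9 + 400·5 + 80·6 = 8690.
Σwᵢyᵢ = 5·3 + 90·2 + 600·4 + 80·10 + 400·0 + 80·1 = 3475.
x* = 8690/1255 = 6.92, y* = 3475/1255 = 2.77.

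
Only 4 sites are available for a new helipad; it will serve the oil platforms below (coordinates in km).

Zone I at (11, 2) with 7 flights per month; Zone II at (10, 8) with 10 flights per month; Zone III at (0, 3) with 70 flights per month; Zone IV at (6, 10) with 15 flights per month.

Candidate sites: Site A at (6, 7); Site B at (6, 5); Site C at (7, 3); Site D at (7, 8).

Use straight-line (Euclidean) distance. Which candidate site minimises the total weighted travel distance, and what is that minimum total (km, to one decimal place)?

Site B, total 608.5 km

Total weighted distance at each candidate:
  Site A (6, 7): total = 640.5
  Site B (6, 5): total = 608.5
  Site C (7, 3): total = 683.2
  Site D (7, 8): total = 716.2
Minimum is at Site B with total 608.5 km.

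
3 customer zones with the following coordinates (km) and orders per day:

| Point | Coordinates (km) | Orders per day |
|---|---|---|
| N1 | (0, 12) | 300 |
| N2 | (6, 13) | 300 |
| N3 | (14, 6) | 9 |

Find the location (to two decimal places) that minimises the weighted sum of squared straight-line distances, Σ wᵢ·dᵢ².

The minimiser of Σwᵢ‖p−pᵢ‖² is the weighted centroid p* = (Σwᵢpᵢ)/(Σwᵢ).
Σwᵢ = 609.
Σwᵢxᵢ = 300·0 + 300·6 + 9·14 = 1926.
Σwᵢyᵢ = 300·12 + 300·13 + 9·6 = 7554.
x* = 1926/609 = 3.16, y* = 7554/609 = 12.40.

(3.16, 12.40)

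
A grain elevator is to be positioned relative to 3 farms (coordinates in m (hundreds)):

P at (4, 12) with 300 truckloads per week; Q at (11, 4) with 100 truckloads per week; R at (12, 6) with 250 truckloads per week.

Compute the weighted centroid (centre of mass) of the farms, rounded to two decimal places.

(8.15, 8.46)

The minimiser of Σwᵢ‖p−pᵢ‖² is the weighted centroid p* = (Σwᵢpᵢ)/(Σwᵢ).
Σwᵢ = 650.
Σwᵢxᵢ = 300·4 + 100·11 + 250·12 = 5300.
Σwᵢyᵢ = 300·12 + 100·4 + 250·6 = 5500.
x* = 5300/650 = 8.15, y* = 5500/650 = 8.46.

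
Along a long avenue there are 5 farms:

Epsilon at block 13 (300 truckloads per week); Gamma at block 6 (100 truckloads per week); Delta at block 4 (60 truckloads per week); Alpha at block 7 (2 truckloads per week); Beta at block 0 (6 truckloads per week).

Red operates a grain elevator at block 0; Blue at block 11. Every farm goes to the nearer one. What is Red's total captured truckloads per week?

The indifferent point is the midpoint (0+11)/2 = 5.5; farms left of it (closer to Red at 0) go to Red, those right go to Blue.
  Beta at 0 (w=6) → Red
  Delta at 4 (w=60) → Red
  Gamma at 6 (w=100) → Blue
  Alpha at 7 (w=2) → Blue
  Epsilon at 13 (w=300) → Blue
Red captures 66; Blue captures 402.

66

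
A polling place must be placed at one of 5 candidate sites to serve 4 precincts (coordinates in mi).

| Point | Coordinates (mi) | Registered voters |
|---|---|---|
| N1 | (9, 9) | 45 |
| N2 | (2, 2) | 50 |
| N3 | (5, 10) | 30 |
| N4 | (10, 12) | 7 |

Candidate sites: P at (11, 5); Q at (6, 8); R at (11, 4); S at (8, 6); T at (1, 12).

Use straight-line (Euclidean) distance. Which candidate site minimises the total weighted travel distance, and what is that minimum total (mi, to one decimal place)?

Total weighted distance at each candidate:
  P (11, 5): total = 959.4
  Q (6, 8): total = 609.5
  R (11, 4): total = 1014.3
  S (8, 6): total = 697.1
  T (1, 12): total = 1084.1
Minimum is at Q with total 609.5 mi.

Q, total 609.5 mi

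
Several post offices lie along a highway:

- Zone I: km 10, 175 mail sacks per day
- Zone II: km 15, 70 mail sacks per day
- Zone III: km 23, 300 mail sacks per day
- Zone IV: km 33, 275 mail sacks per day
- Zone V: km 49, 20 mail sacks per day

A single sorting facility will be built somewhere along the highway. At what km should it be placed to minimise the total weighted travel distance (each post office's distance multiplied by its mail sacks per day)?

x = 23

For a sum of weighted absolute distances on a line, the optimum is the weighted median (not the mean). Total weight W = 840; half-weight = 420.
Sort by position and accumulate weight:
  km 10 (Zone I, w=175) → cum 175
  km 15 (Zone II, w=70) → cum 245
  km 23 (Zone III, w=300) → cum 545  ≥ 420 → median here
  km 33 (Zone IV, w=275) → cum 820
  km 49 (Zone V, w=20) → cum 840
Optimal location: km 23.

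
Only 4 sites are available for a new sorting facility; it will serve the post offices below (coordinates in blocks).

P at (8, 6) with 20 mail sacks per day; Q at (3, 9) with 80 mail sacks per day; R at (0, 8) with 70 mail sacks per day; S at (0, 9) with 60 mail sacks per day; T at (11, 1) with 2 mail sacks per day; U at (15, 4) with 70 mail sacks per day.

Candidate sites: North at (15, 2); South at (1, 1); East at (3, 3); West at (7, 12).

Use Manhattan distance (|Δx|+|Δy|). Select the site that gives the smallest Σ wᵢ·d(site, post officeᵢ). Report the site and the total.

Total weighted distance at each candidate:
  North (15, 2): total = 4680
  South (1, 1): total = 3350
  East (3, 3): total = 2670
  West (7, 12): total = 3220
Minimum is at East with total 2670 blocks.

East, total 2670 blocks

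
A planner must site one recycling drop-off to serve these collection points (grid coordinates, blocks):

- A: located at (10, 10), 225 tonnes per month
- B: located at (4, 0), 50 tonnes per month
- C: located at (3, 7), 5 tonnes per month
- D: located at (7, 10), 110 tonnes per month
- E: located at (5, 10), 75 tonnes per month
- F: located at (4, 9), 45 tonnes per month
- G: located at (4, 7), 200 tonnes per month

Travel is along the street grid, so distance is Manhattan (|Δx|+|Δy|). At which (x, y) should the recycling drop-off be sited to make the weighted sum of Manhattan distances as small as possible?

Manhattan distance separates: Σwᵢ(|x−xᵢ|+|y−yᵢ|) = Σwᵢ|x−xᵢ| + Σwᵢ|y−yᵢ|, so x and y are optimised independently as 1-D weighted medians.
Total weight W = 710; half = 355.
x-coordinate, sorted with cumulative weight:
  x=3 (C, w=5) cum 5
  x=4 (B, w=50) cum 55
  x=4 (F, w=45) cum 100
  x=4 (G, w=200) cum 300
  x=5 (E, w=75) cum 375  ← median
  x=7 (D, w=110) cum 485
  x=10 (A, w=225) cum 710
⇒ x* = 5
y-coordinate, sorted with cumulative weight:
  y=0 (B, w=50) cum 50
  y=7 (C, w=5) cum 55
  y=7 (G, w=200) cum 255
  y=9 (F, w=45) cum 300
  y=10 (A, w=225) cum 525  ← median
  y=10 (D, w=110) cum 635
  y=10 (E, w=75) cum 710
⇒ y* = 10

(5, 10)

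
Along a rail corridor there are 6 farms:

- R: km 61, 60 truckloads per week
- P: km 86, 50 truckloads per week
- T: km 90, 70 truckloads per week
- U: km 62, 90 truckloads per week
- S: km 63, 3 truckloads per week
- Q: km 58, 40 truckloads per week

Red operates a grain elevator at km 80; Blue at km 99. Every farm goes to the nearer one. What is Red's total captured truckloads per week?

243

The indifferent point is the midpoint (80+99)/2 = 89.5; farms left of it (closer to Red at 80) go to Red, those right go to Blue.
  Q at 58 (w=40) → Red
  R at 61 (w=60) → Red
  U at 62 (w=90) → Red
  S at 63 (w=3) → Red
  P at 86 (w=50) → Red
  T at 90 (w=70) → Blue
Red captures 243; Blue captures 70.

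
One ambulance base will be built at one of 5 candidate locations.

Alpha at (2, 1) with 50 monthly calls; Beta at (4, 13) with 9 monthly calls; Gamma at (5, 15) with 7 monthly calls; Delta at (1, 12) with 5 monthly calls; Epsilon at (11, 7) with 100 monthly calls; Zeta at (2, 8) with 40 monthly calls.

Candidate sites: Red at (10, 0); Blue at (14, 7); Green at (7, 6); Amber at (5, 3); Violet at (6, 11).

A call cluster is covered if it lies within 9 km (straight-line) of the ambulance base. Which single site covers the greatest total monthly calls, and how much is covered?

Coverage radius r = 9 km; a point is covered iff (Δx)²+(Δy)² ≤ 9² = 81.
  Red (10, 0): covers {Alpha, Epsilon} → 150
  Blue (14, 7): covers {Epsilon} → 100
  Green (7, 6): covers {Alpha, Beta, Delta, Epsilon, Zeta} → 204
  Amber (5, 3): covers {Alpha, Epsilon, Zeta} → 190
  Violet (6, 11): covers {Beta, Gamma, Delta, Epsilon, Zeta} → 161
Maximum coverage at Green: 204 monthly calls.

Green, covering 204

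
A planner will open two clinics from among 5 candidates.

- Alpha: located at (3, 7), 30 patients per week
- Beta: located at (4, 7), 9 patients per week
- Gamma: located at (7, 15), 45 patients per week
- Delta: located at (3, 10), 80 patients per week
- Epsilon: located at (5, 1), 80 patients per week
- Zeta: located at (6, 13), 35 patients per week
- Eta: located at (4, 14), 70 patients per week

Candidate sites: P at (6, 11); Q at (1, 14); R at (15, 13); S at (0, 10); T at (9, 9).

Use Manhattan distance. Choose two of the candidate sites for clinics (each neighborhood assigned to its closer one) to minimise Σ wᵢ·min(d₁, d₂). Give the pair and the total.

{P, Q}, total 1969

Evaluate every pair (each demand assigned to the nearer of the two):
  {P, Q}: total = 1969
  {P, S}: total = 1999
  {P, R}: total = 2109
  {P, T}: total = 2109
  {Q, S}: total = 2338
  {Q, T}: total = 2478
  {S, T}: total = 2608
  {R, S}: total = 2928
  {Q, R}: total = 2935
  {R, T}: total = 3128
Best pair: {P, Q} with total 1969.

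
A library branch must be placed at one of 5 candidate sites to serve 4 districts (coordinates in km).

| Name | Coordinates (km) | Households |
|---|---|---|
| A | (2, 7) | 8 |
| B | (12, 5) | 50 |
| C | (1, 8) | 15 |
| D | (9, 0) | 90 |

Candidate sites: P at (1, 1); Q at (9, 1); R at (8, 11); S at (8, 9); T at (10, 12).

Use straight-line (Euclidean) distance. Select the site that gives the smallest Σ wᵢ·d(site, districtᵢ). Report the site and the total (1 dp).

Total weighted distance at each candidate:
  P (1, 1): total = 1464.5
  Q (9, 1): total = 573.2
  R (8, 11): total = 1526.6
  S (8, 9): total = 1254.5
  T (10, 12): total = 1671.0
Minimum is at Q with total 573.2 km.

Q, total 573.2 km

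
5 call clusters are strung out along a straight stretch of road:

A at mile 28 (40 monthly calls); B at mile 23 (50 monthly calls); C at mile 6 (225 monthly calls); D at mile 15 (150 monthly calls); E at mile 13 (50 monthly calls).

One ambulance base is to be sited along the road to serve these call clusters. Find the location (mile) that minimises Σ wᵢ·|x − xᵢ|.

For a sum of weighted absolute distances on a line, the optimum is the weighted median (not the mean). Total weight W = 515; half-weight = 257.5.
Sort by position and accumulate weight:
  mile 6 (C, w=225) → cum 225
  mile 13 (E, w=50) → cum 275  ≥ 257.5 → median here
  mile 15 (D, w=150) → cum 425
  mile 23 (B, w=50) → cum 475
  mile 28 (A, w=40) → cum 515
Optimal location: mile 13.

x = 13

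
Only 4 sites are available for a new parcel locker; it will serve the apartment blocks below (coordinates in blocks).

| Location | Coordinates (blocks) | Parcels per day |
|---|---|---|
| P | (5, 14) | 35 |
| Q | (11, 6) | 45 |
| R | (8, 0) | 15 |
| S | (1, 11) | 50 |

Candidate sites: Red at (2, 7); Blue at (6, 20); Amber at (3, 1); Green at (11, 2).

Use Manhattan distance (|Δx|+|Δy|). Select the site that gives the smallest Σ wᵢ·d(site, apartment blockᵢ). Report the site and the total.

Total weighted distance at each candidate:
  Red (2, 7): total = 1245
  Blue (6, 20): total = 2130
  Amber (3, 1): total = 1800
  Green (11, 2): total = 1835
Minimum is at Red with total 1245 blocks.

Red, total 1245 blocks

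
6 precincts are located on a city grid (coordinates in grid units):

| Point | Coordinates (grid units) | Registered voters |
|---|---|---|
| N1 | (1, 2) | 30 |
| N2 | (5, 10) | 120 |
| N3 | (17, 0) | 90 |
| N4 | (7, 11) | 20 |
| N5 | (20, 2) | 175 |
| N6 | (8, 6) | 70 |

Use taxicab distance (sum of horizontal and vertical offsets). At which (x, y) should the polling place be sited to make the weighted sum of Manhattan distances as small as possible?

Manhattan distance separates: Σwᵢ(|x−xᵢ|+|y−yᵢ|) = Σwᵢ|x−xᵢ| + Σwᵢ|y−yᵢ|, so x and y are optimised independently as 1-D weighted medians.
Total weight W = 505; half = 252.5.
x-coordinate, sorted with cumulative weight:
  x=1 (N1, w=30) cum 30
  x=5 (N2, w=120) cum 150
  x=7 (N4, w=20) cum 170
  x=8 (N6, w=70) cum 240
  x=17 (N3, w=90) cum 330  ← median
  x=20 (N5, w=175) cum 505
⇒ x* = 17
y-coordinate, sorted with cumulative weight:
  y=0 (N3, w=90) cum 90
  y=2 (N1, w=30) cum 120
  y=2 (N5, w=175) cum 295  ← median
  y=6 (N6, w=70) cum 365
  y=10 (N2, w=120) cum 485
  y=11 (N4, w=20) cum 505
⇒ y* = 2

(17, 2)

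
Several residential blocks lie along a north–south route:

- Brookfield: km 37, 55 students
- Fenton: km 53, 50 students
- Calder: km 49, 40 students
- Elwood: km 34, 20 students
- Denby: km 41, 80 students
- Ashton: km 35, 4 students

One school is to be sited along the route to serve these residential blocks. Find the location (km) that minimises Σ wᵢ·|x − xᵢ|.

x = 41

For a sum of weighted absolute distances on a line, the optimum is the weighted median (not the mean). Total weight W = 249; half-weight = 124.5.
Sort by position and accumulate weight:
  km 34 (Elwood, w=20) → cum 20
  km 35 (Ashton, w=4) → cum 24
  km 37 (Brookfield, w=55) → cum 79
  km 41 (Denby, w=80) → cum 159  ≥ 124.5 → median here
  km 49 (Calder, w=40) → cum 199
  km 53 (Fenton, w=50) → cum 249
Optimal location: km 41.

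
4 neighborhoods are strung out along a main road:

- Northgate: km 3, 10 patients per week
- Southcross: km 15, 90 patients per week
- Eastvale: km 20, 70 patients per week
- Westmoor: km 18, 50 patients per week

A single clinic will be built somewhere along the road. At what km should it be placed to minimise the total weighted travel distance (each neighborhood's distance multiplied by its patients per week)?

For a sum of weighted absolute distances on a line, the optimum is the weighted median (not the mean). Total weight W = 220; half-weight = 110.
Sort by position and accumulate weight:
  km 3 (Northgate, w=10) → cum 10
  km 15 (Southcross, w=90) → cum 100
  km 18 (Westmoor, w=50) → cum 150  ≥ 110 → median here
  km 20 (Eastvale, w=70) → cum 220
Optimal location: km 18.

x = 18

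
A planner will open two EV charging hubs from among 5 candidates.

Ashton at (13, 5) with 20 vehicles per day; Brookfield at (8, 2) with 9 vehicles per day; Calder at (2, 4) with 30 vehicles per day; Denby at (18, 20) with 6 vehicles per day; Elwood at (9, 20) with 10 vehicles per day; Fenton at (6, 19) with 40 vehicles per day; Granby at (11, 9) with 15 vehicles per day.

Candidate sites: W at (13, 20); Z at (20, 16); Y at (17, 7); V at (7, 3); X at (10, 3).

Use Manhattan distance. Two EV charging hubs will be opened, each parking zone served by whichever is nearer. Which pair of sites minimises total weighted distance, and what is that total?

Evaluate every pair (each demand assigned to the nearer of the two):
  {W, X}: total = 892
  {W, V}: total = 898
  {W, Y}: total = 1296
  {Z, X}: total = 1368
  {Z, V}: total = 1374
  {Y, V}: total = 1392
  {V, X}: total = 1413
  {Y, X}: total = 1566
  {Z, Y}: total = 1772
  {W, Z}: total = 1902
Best pair: {W, X} with total 892.

{W, X}, total 892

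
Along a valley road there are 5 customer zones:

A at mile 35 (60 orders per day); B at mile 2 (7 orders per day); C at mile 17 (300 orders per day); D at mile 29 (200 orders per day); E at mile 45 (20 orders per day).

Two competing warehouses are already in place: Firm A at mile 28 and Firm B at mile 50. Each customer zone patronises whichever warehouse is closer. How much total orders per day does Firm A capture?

The indifferent point is the midpoint (28+50)/2 = 39; customer zones left of it (closer to Firm A at 28) go to Firm A, those right go to Firm B.
  B at 2 (w=7) → Firm A
  C at 17 (w=300) → Firm A
  D at 29 (w=200) → Firm A
  A at 35 (w=60) → Firm A
  E at 45 (w=20) → Firm B
Firm A captures 567; Firm B captures 20.

567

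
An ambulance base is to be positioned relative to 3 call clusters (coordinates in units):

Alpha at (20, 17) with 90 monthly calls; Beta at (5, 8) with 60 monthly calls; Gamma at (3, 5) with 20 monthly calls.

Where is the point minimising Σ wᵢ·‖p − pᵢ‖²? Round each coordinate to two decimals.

The minimiser of Σwᵢ‖p−pᵢ‖² is the weighted centroid p* = (Σwᵢpᵢ)/(Σwᵢ).
Σwᵢ = 170.
Σwᵢxᵢ = 90·20 + 60·5 + 20·3 = 2160.
Σwᵢyᵢ = 90·17 + 60·8 + 20·5 = 2110.
x* = 2160/170 = 12.71, y* = 2110/170 = 12.41.

(12.71, 12.41)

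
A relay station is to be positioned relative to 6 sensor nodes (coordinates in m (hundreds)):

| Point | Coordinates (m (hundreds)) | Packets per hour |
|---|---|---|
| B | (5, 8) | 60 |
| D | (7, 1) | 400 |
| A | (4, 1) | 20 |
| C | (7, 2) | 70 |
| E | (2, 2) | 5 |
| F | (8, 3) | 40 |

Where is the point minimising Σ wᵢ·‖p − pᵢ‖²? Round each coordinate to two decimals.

The minimiser of Σwᵢ‖p−pᵢ‖² is the weighted centroid p* = (Σwᵢpᵢ)/(Σwᵢ).
Σwᵢ = 595.
Σwᵢxᵢ = 60·5 + 400·7 + 20·4 + 70·7 + 5·2 + 40·8 = 4000.
Σwᵢyᵢ = 60·8 + 400·1 + 20·1 + 70·2 + 5·2 + 40·3 = 1170.
x* = 4000/595 = 6.72, y* = 1170/595 = 1.97.

(6.72, 1.97)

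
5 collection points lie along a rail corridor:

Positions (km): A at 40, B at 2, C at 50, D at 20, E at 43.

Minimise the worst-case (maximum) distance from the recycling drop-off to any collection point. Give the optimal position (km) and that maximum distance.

The 1-center on a line is the midpoint of the two extreme points: leftmost at 2, rightmost at 50.
Optimal location = (2 + 50)/2 = 26; maximum distance = (50 − 2)/2 = 24.

location 26, max distance 24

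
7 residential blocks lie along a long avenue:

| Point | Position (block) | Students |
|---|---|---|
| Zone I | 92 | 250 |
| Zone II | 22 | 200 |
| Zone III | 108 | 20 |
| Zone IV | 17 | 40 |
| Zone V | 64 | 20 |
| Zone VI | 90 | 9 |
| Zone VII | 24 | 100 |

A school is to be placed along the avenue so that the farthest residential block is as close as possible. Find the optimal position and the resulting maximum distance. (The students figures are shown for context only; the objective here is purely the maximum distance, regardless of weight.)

location 62.5, max distance 45.5

The 1-center on a line is the midpoint of the two extreme points: leftmost at 17, rightmost at 108.
Optimal location = (17 + 108)/2 = 62.5; maximum distance = (108 − 17)/2 = 45.5.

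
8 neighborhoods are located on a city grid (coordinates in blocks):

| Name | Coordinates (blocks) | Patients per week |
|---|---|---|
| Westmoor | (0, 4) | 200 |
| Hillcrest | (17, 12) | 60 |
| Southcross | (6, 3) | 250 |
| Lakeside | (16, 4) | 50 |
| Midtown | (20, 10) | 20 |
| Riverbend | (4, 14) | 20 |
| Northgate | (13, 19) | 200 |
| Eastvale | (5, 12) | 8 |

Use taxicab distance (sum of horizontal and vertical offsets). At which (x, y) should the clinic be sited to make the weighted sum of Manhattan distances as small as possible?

Manhattan distance separates: Σwᵢ(|x−xᵢ|+|y−yᵢ|) = Σwᵢ|x−xᵢ| + Σwᵢ|y−yᵢ|, so x and y are optimised independently as 1-D weighted medians.
Total weight W = 808; half = 404.
x-coordinate, sorted with cumulative weight:
  x=0 (Westmoor, w=200) cum 200
  x=4 (Riverbend, w=20) cum 220
  x=5 (Eastvale, w=8) cum 228
  x=6 (Southcross, w=250) cum 478  ← median
  x=13 (Northgate, w=200) cum 678
  x=16 (Lakeside, w=50) cum 728
  x=17 (Hillcrest, w=60) cum 788
  x=20 (Midtown, w=20) cum 808
⇒ x* = 6
y-coordinate, sorted with cumulative weight:
  y=3 (Southcross, w=250) cum 250
  y=4 (Westmoor, w=200) cum 450  ← median
  y=4 (Lakeside, w=50) cum 500
  y=10 (Midtown, w=20) cum 520
  y=12 (Hillcrest, w=60) cum 580
  y=12 (Eastvale, w=8) cum 588
  y=14 (Riverbend, w=20) cum 608
  y=19 (Northgate, w=200) cum 808
⇒ y* = 4

(6, 4)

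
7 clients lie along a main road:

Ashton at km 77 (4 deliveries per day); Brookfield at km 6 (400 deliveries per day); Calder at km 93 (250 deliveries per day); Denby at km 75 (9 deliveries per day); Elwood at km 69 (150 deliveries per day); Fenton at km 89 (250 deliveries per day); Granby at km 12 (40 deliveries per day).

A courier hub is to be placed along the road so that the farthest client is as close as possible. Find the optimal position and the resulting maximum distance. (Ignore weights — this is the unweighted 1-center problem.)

location 49.5, max distance 43.5

The 1-center on a line is the midpoint of the two extreme points: leftmost at 6, rightmost at 93.
Optimal location = (6 + 93)/2 = 49.5; maximum distance = (93 − 6)/2 = 43.5.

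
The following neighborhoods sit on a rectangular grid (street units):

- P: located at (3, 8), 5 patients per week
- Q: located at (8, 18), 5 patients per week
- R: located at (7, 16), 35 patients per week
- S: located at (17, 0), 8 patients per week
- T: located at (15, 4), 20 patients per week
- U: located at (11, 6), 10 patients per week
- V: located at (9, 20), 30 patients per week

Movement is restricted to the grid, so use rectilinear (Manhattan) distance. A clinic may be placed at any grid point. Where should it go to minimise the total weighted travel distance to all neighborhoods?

(9, 16)

Manhattan distance separates: Σwᵢ(|x−xᵢ|+|y−yᵢ|) = Σwᵢ|x−xᵢ| + Σwᵢ|y−yᵢ|, so x and y are optimised independently as 1-D weighted medians.
Total weight W = 113; half = 56.5.
x-coordinate, sorted with cumulative weight:
  x=3 (P, w=5) cum 5
  x=7 (R, w=35) cum 40
  x=8 (Q, w=5) cum 45
  x=9 (V, w=30) cum 75  ← median
  x=11 (U, w=10) cum 85
  x=15 (T, w=20) cum 105
  x=17 (S, w=8) cum 113
⇒ x* = 9
y-coordinate, sorted with cumulative weight:
  y=0 (S, w=8) cum 8
  y=4 (T, w=20) cum 28
  y=6 (U, w=10) cum 38
  y=8 (P, w=5) cum 43
  y=16 (R, w=35) cum 78  ← median
  y=18 (Q, w=5) cum 83
  y=20 (V, w=30) cum 113
⇒ y* = 16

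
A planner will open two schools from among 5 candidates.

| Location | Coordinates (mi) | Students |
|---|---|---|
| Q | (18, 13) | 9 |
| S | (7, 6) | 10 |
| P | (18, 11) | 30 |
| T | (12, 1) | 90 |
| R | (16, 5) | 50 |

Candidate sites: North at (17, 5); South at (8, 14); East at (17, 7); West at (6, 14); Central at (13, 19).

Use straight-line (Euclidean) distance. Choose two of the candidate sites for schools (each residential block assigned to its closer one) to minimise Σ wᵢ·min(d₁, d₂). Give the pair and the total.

{North, East}, total 905.2

Evaluate every pair (each demand assigned to the nearer of the two):
  {North, East}: total = 905.2
  {North, South}: total = 961.9
  {North, West}: total = 961.9
  {North, Central}: total = 979.6
  {South, East}: total = 1073.8
  {East, West}: total = 1073.8
  {East, Central}: total = 1093.7
  {South, Central}: total = 2260.1
  {South, West}: total = 2310.5
  {West, Central}: total = 2395.2
Best pair: {North, East} with total 905.2.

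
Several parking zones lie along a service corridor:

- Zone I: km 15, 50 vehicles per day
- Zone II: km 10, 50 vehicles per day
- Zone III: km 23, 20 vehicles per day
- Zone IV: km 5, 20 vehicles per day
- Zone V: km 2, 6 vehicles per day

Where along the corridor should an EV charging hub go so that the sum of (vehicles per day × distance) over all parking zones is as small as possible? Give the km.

For a sum of weighted absolute distances on a line, the optimum is the weighted median (not the mean). Total weight W = 146; half-weight = 73.
Sort by position and accumulate weight:
  km 2 (Zone V, w=6) → cum 6
  km 5 (Zone IV, w=20) → cum 26
  km 10 (Zone II, w=50) → cum 76  ≥ 73 → median here
  km 15 (Zone I, w=50) → cum 126
  km 23 (Zone III, w=20) → cum 146
Optimal location: km 10.

x = 10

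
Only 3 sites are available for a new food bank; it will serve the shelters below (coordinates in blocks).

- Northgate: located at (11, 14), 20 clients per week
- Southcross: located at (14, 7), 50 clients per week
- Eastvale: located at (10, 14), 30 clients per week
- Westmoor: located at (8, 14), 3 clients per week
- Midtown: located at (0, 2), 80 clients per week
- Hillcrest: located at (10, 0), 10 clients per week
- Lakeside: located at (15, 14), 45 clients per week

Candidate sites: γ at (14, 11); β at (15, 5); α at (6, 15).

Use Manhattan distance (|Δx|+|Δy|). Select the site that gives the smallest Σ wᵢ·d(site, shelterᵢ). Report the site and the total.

γ, total 2727 blocks

Total weighted distance at each candidate:
  γ (14, 11): total = 2727
  β (15, 5): total = 2823
  α (6, 15): total = 3239
Minimum is at γ with total 2727 blocks.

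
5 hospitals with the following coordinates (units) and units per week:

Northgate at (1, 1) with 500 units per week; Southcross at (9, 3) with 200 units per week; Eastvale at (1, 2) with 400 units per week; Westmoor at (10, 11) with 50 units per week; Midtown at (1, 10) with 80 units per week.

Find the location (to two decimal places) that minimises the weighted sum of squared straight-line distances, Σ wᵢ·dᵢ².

The minimiser of Σwᵢ‖p−pᵢ‖² is the weighted centroid p* = (Σwᵢpᵢ)/(Σwᵢ).
Σwᵢ = 1230.
Σwᵢxᵢ = 500·1 + 200·9 + 400·1 + 50·10 + 80·1 = 3280.
Σwᵢyᵢ = 500·1 + 200·3 + 400·2 + 50·11 + 80·10 = 3250.
x* = 3280/1230 = 2.67, y* = 3250/1230 = 2.64.

(2.67, 2.64)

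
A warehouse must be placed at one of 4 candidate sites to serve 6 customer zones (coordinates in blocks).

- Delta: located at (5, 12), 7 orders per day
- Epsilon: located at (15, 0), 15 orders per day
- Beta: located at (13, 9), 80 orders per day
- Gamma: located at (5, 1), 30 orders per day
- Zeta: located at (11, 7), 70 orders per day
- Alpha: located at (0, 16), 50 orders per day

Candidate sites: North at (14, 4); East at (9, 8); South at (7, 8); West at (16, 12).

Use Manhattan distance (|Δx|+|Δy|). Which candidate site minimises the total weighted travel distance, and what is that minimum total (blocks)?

East, total 2056 blocks

Total weighted distance at each candidate:
  North (14, 4): total = 2754
  East (9, 8): total = 2056
  South (7, 8): total = 2212
  West (16, 12): total = 3112
Minimum is at East with total 2056 blocks.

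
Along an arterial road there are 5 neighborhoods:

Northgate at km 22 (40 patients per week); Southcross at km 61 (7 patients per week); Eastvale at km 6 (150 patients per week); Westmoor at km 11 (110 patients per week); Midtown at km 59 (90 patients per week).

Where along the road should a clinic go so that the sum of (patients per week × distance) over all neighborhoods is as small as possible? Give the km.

x = 11

For a sum of weighted absolute distances on a line, the optimum is the weighted median (not the mean). Total weight W = 397; half-weight = 198.5.
Sort by position and accumulate weight:
  km 6 (Eastvale, w=150) → cum 150
  km 11 (Westmoor, w=110) → cum 260  ≥ 198.5 → median here
  km 22 (Northgate, w=40) → cum 300
  km 59 (Midtown, w=90) → cum 390
  km 61 (Southcross, w=7) → cum 397
Optimal location: km 11.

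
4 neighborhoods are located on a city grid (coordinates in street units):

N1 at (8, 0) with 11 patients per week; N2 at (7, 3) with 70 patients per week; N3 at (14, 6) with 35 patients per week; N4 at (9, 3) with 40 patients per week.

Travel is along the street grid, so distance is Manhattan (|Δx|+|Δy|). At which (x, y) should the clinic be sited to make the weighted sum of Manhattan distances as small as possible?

Manhattan distance separates: Σwᵢ(|x−xᵢ|+|y−yᵢ|) = Σwᵢ|x−xᵢ| + Σwᵢ|y−yᵢ|, so x and y are optimised independently as 1-D weighted medians.
Total weight W = 156; half = 78.
x-coordinate, sorted with cumulative weight:
  x=7 (N2, w=70) cum 70
  x=8 (N1, w=11) cum 81  ← median
  x=9 (N4, w=40) cum 121
  x=14 (N3, w=35) cum 156
⇒ x* = 8
y-coordinate, sorted with cumulative weight:
  y=0 (N1, w=11) cum 11
  y=3 (N2, w=70) cum 81  ← median
  y=3 (N4, w=40) cum 121
  y=6 (N3, w=35) cum 156
⇒ y* = 3

(8, 3)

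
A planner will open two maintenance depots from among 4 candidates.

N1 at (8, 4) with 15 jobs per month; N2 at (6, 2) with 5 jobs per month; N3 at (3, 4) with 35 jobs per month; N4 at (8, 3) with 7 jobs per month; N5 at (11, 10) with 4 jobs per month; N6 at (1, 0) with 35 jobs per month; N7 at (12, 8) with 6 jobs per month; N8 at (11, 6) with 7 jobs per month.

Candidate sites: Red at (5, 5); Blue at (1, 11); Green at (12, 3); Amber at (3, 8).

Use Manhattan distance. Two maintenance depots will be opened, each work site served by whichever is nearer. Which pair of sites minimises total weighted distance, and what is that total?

Evaluate every pair (each demand assigned to the nearer of the two):
  {Red, Green}: total = 618
  {Red, Amber}: total = 678
  {Red, Blue}: total = 688
  {Green, Amber}: total = 718
  {Blue, Amber}: total = 904
  {Blue, Green}: total = 928
Best pair: {Red, Green} with total 618.

{Red, Green}, total 618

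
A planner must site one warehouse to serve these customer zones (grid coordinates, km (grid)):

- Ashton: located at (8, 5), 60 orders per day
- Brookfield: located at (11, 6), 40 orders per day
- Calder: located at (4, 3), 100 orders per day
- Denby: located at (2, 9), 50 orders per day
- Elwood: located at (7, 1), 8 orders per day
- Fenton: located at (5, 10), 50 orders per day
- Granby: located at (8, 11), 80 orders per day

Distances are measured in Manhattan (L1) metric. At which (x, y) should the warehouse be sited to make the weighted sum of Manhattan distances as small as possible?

Manhattan distance separates: Σwᵢ(|x−xᵢ|+|y−yᵢ|) = Σwᵢ|x−xᵢ| + Σwᵢ|y−yᵢ|, so x and y are optimised independently as 1-D weighted medians.
Total weight W = 388; half = 194.
x-coordinate, sorted with cumulative weight:
  x=2 (Denby, w=50) cum 50
  x=4 (Calder, w=100) cum 150
  x=5 (Fenton, w=50) cum 200  ← median
  x=7 (Elwood, w=8) cum 208
  x=8 (Ashton, w=60) cum 268
  x=8 (Granby, w=80) cum 348
  x=11 (Brookfield, w=40) cum 388
⇒ x* = 5
y-coordinate, sorted with cumulative weight:
  y=1 (Elwood, w=8) cum 8
  y=3 (Calder, w=100) cum 108
  y=5 (Ashton, w=60) cum 168
  y=6 (Brookfield, w=40) cum 208  ← median
  y=9 (Denby, w=50) cum 258
  y=10 (Fenton, w=50) cum 308
  y=11 (Granby, w=80) cum 388
⇒ y* = 6

(5, 6)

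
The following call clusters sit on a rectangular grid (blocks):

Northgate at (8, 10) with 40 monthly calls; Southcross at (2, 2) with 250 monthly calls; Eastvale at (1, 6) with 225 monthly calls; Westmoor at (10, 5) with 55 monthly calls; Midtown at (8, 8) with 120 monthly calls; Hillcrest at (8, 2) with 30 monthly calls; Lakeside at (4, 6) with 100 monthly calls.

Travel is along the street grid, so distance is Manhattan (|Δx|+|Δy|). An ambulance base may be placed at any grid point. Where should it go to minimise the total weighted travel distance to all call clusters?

Manhattan distance separates: Σwᵢ(|x−xᵢ|+|y−yᵢ|) = Σwᵢ|x−xᵢ| + Σwᵢ|y−yᵢ|, so x and y are optimised independently as 1-D weighted medians.
Total weight W = 820; half = 410.
x-coordinate, sorted with cumulative weight:
  x=1 (Eastvale, w=225) cum 225
  x=2 (Southcross, w=250) cum 475  ← median
  x=4 (Lakeside, w=100) cum 575
  x=8 (Northgate, w=40) cum 615
  x=8 (Midtown, w=120) cum 735
  x=8 (Hillcrest, w=30) cum 765
  x=10 (Westmoor, w=55) cum 820
⇒ x* = 2
y-coordinate, sorted with cumulative weight:
  y=2 (Southcross, w=250) cum 250
  y=2 (Hillcrest, w=30) cum 280
  y=5 (Westmoor, w=55) cum 335
  y=6 (Eastvale, w=225) cum 560  ← median
  y=6 (Lakeside, w=100) cum 660
  y=8 (Midtown, w=120) cum 780
  y=10 (Northgate, w=40) cum 820
⇒ y* = 6

(2, 6)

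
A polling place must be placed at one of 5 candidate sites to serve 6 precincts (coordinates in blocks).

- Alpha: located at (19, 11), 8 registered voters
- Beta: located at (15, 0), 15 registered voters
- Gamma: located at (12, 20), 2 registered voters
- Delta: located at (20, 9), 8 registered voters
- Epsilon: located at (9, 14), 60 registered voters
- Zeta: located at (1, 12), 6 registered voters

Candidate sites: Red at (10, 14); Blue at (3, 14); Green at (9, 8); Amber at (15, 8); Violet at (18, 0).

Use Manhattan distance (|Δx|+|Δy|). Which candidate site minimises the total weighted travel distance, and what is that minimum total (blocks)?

Red, total 643 blocks

Total weighted distance at each candidate:
  Red (10, 14): total = 643
  Blue (3, 14): total = 1132
  Green (9, 8): total = 872
  Amber (15, 8): total = 1082
  Violet (18, 0): total = 1835
Minimum is at Red with total 643 blocks.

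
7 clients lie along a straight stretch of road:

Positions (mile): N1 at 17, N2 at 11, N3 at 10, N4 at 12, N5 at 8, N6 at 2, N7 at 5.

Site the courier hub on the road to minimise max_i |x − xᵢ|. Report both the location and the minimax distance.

The 1-center on a line is the midpoint of the two extreme points: leftmost at 2, rightmost at 17.
Optimal location = (2 + 17)/2 = 9.5; maximum distance = (17 − 2)/2 = 7.5.

location 9.5, max distance 7.5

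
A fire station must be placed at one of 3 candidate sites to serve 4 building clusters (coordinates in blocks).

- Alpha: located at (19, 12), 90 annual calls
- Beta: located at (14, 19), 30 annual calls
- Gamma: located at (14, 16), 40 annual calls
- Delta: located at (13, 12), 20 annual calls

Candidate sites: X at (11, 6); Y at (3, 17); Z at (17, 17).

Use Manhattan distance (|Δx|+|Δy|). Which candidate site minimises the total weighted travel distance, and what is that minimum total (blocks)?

Z, total 1120 blocks

Total weighted distance at each candidate:
  X (11, 6): total = 2420
  Y (3, 17): total = 3060
  Z (17, 17): total = 1120
Minimum is at Z with total 1120 blocks.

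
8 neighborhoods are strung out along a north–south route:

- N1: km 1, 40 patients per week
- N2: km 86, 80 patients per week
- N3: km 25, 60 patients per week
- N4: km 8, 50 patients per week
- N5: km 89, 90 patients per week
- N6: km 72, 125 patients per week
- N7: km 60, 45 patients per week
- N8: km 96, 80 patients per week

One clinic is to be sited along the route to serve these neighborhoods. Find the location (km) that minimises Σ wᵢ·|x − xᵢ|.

x = 72

For a sum of weighted absolute distances on a line, the optimum is the weighted median (not the mean). Total weight W = 570; half-weight = 285.
Sort by position and accumulate weight:
  km 1 (N1, w=40) → cum 40
  km 8 (N4, w=50) → cum 90
  km 25 (N3, w=60) → cum 150
  km 60 (N7, w=45) → cum 195
  km 72 (N6, w=125) → cum 320  ≥ 285 → median here
  km 86 (N2, w=80) → cum 400
  km 89 (N5, w=90) → cum 490
  km 96 (N8, w=80) → cum 570
Optimal location: km 72.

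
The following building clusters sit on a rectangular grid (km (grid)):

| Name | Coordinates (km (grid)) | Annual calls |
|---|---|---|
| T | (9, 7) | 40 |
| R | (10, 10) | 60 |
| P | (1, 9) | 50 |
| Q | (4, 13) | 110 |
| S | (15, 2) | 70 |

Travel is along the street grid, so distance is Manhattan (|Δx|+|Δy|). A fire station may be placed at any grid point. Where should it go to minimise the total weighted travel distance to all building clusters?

(9, 10)

Manhattan distance separates: Σwᵢ(|x−xᵢ|+|y−yᵢ|) = Σwᵢ|x−xᵢ| + Σwᵢ|y−yᵢ|, so x and y are optimised independently as 1-D weighted medians.
Total weight W = 330; half = 165.
x-coordinate, sorted with cumulative weight:
  x=1 (P, w=50) cum 50
  x=4 (Q, w=110) cum 160
  x=9 (T, w=40) cum 200  ← median
  x=10 (R, w=60) cum 260
  x=15 (S, w=70) cum 330
⇒ x* = 9
y-coordinate, sorted with cumulative weight:
  y=2 (S, w=70) cum 70
  y=7 (T, w=40) cum 110
  y=9 (P, w=50) cum 160
  y=10 (R, w=60) cum 220  ← median
  y=13 (Q, w=110) cum 330
⇒ y* = 10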